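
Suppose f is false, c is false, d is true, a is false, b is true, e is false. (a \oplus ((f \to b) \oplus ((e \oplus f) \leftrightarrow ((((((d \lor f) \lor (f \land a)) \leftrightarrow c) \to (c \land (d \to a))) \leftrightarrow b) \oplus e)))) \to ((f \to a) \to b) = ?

\text{True}

f \to b = \text{False} \to \text{True} = \text{True}
e \oplus f = \text{False} \oplus \text{False} = \text{False}
d \lor f = \text{True} \lor \text{False} = \text{True}
f \land a = \text{False} \land \text{False} = \text{False}
(d \lor f) \lor (f \land a) = \text{True} \lor \text{False} = \text{True}
((d \lor f) \lor (f \land a)) \leftrightarrow c = \text{True} \leftrightarrow \text{False} = \text{False}
d \to a = \text{True} \to \text{False} = \text{False}
c \land (d \to a) = \text{False} \land \text{False} = \text{False}
(((d \lor f) \lor (f \land a)) \leftrightarrow c) \to (c \land (d \to a)) = \text{False} \to \text{False} = \text{True}
((((d \lor f) \lor (f \land a)) \leftrightarrow c) \to (c \land (d \to a))) \leftrightarrow b = \text{True} \leftrightarrow \text{True} = \text{True}
(((((d \lor f) \lor (f \land a)) \leftrightarrow c) \to (c \land (d \to a))) \leftrightarrow b) \oplus e = \text{True} \oplus \text{False} = \text{True}
(e \oplus f) \leftrightarrow ((((((d \lor f) \lor (f \land a)) \leftrightarrow c) \to (c \land (d \to a))) \leftrightarrow b) \oplus e) = \text{False} \leftrightarrow \text{True} = \text{False}
(f \to b) \oplus ((e \oplus f) \leftrightarrow ((((((d \lor f) \lor (f \land a)) \leftrightarrow c) \to (c \land (d \to a))) \leftrightarrow b) \oplus e)) = \text{True} \oplus \text{False} = \text{True}
a \oplus ((f \to b) \oplus ((e \oplus f) \leftrightarrow ((((((d \lor f) \lor (f \land a)) \leftrightarrow c) \to (c \land (d \to a))) \leftrightarrow b) \oplus e))) = \text{False} \oplus \text{True} = \text{True}
f \to a = \text{False} \to \text{False} = \text{True}
(f \to a) \to b = \text{True} \to \text{True} = \text{True}
(a \oplus ((f \to b) \oplus ((e \oplus f) \leftrightarrow ((((((d \lor f) \lor (f \land a)) \leftrightarrow c) \to (c \land (d \to a))) \leftrightarrow b) \oplus e)))) \to ((f \to a) \to b) = \text{True} \to \text{True} = \text{True}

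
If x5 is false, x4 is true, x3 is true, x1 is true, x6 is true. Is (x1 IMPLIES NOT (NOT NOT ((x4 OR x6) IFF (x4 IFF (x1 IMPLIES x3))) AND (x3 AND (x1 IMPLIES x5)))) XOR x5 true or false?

x4 OR x6 = True OR True = True
x1 IMPLIES x3 = True IMPLIES True = True
x4 IFF (x1 IMPLIES x3) = True IFF True = True
(x4 OR x6) IFF (x4 IFF (x1 IMPLIES x3)) = True IFF True = True
NOT ((x4 OR x6) IFF (x4 IFF (x1 IMPLIES x3))) = NOT True = False
NOT NOT ((x4 OR x6) IFF (x4 IFF (x1 IMPLIES x3))) = NOT False = True
x1 IMPLIES x5 = True IMPLIES False = False
x3 AND (x1 IMPLIES x5) = True AND False = False
NOT NOT ((x4 OR x6) IFF (x4 IFF (x1 IMPLIES x3))) AND (x3 AND (x1 IMPLIES x5)) = True AND False = False
NOT (NOT NOT ((x4 OR x6) IFF (x4 IFF (x1 IMPLIES x3))) AND (x3 AND (x1 IMPLIES x5))) = NOT False = True
x1 IMPLIES NOT (NOT NOT ((x4 OR x6) IFF (x4 IFF (x1 IMPLIES x3))) AND (x3 AND (x1 IMPLIES x5))) = True IMPLIES True = True
(x1 IMPLIES NOT (NOT NOT ((x4 OR x6) IFF (x4 IFF (x1 IMPLIES x3))) AND (x3 AND (x1 IMPLIES x5)))) XOR x5 = True XOR False = True

True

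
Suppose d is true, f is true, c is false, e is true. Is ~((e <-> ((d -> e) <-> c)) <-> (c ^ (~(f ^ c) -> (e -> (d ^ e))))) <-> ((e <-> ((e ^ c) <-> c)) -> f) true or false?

T

d -> e = T -> T = T
(d -> e) <-> c = T <-> F = F
e <-> ((d -> e) <-> c) = T <-> F = F
f ^ c = T ^ F = T
~(f ^ c) = ~T = F
d ^ e = T ^ T = F
e -> (d ^ e) = T -> F = F
~(f ^ c) -> (e -> (d ^ e)) = F -> F = T
c ^ (~(f ^ c) -> (e -> (d ^ e))) = F ^ T = T
(e <-> ((d -> e) <-> c)) <-> (c ^ (~(f ^ c) -> (e -> (d ^ e)))) = F <-> T = F
~((e <-> ((d -> e) <-> c)) <-> (c ^ (~(f ^ c) -> (e -> (d ^ e))))) = ~F = T
e ^ c = T ^ F = T
(e ^ c) <-> c = T <-> F = F
e <-> ((e ^ c) <-> c) = T <-> F = F
(e <-> ((e ^ c) <-> c)) -> f = F -> T = T
~((e <-> ((d -> e) <-> c)) <-> (c ^ (~(f ^ c) -> (e -> (d ^ e))))) <-> ((e <-> ((e ^ c) <-> c)) -> f) = T <-> T = T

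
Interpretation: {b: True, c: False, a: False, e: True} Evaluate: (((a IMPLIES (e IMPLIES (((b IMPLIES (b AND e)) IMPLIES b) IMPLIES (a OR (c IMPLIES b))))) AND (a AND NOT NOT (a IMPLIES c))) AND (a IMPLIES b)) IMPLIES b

b AND e = True AND True = True
b IMPLIES (b AND e) = True IMPLIES True = True
(b IMPLIES (b AND e)) IMPLIES b = True IMPLIES True = True
c IMPLIES b = False IMPLIES True = True
a OR (c IMPLIES b) = False OR True = True
((b IMPLIES (b AND e)) IMPLIES b) IMPLIES (a OR (c IMPLIES b)) = True IMPLIES True = True
e IMPLIES (((b IMPLIES (b AND e)) IMPLIES b) IMPLIES (a OR (c IMPLIES b))) = True IMPLIES True = True
a IMPLIES (e IMPLIES (((b IMPLIES (b AND e)) IMPLIES b) IMPLIES (a OR (c IMPLIES b)))) = False IMPLIES True = True
a IMPLIES c = False IMPLIES False = True
NOT (a IMPLIES c) = NOT True = False
NOT NOT (a IMPLIES c) = NOT False = True
a AND NOT NOT (a IMPLIES c) = False AND True = False
(a IMPLIES (e IMPLIES (((b IMPLIES (b AND e)) IMPLIES b) IMPLIES (a OR (c IMPLIES b))))) AND (a AND NOT NOT (a IMPLIES c)) = True AND False = False
a IMPLIES b = False IMPLIES True = True
((a IMPLIES (e IMPLIES (((b IMPLIES (b AND e)) IMPLIES b) IMPLIES (a OR (c IMPLIES b))))) AND (a AND NOT NOT (a IMPLIES c))) AND (a IMPLIES b) = False AND True = False
(((a IMPLIES (e IMPLIES (((b IMPLIES (b AND e)) IMPLIES b) IMPLIES (a OR (c IMPLIES b))))) AND (a AND NOT NOT (a IMPLIES c))) AND (a IMPLIES b)) IMPLIES b = False IMPLIES True = True

True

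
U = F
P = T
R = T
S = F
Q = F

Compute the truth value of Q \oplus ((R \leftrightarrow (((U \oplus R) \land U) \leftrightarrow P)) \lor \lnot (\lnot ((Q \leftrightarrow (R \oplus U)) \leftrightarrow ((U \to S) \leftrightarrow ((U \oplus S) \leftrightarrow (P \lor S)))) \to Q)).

U \oplus R = F \oplus T = T
(U \oplus R) \land U = T \land F = F
((U \oplus R) \land U) \leftrightarrow P = F \leftrightarrow T = F
R \leftrightarrow (((U \oplus R) \land U) \leftrightarrow P) = T \leftrightarrow F = F
R \oplus U = T \oplus F = T
Q \leftrightarrow (R \oplus U) = F \leftrightarrow T = F
U \to S = F \to F = T
U \oplus S = F \oplus F = F
P \lor S = T \lor F = T
(U \oplus S) \leftrightarrow (P \lor S) = F \leftrightarrow T = F
(U \to S) \leftrightarrow ((U \oplus S) \leftrightarrow (P \lor S)) = T \leftrightarrow F = F
(Q \leftrightarrow (R \oplus U)) \leftrightarrow ((U \to S) \leftrightarrow ((U \oplus S) \leftrightarrow (P \lor S))) = F \leftrightarrow F = T
\lnot ((Q \leftrightarrow (R \oplus U)) \leftrightarrow ((U \to S) \leftrightarrow ((U \oplus S) \leftrightarrow (P \lor S)))) = \lnot T = F
\lnot ((Q \leftrightarrow (R \oplus U)) \leftrightarrow ((U \to S) \leftrightarrow ((U \oplus S) \leftrightarrow (P \lor S)))) \to Q = F \to F = T
\lnot (\lnot ((Q \leftrightarrow (R \oplus U)) \leftrightarrow ((U \to S) \leftrightarrow ((U \oplus S) \leftrightarrow (P \lor S)))) \to Q) = \lnot T = F
(R \leftrightarrow (((U \oplus R) \land U) \leftrightarrow P)) \lor \lnot (\lnot ((Q \leftrightarrow (R \oplus U)) \leftrightarrow ((U \to S) \leftrightarrow ((U \oplus S) \leftrightarrow (P \lor S)))) \to Q) = F \lor F = F
Q \oplus ((R \leftrightarrow (((U \oplus R) \land U) \leftrightarrow P)) \lor \lnot (\lnot ((Q \leftrightarrow (R \oplus U)) \leftrightarrow ((U \to S) \leftrightarrow ((U \oplus S) \leftrightarrow (P \lor S)))) \to Q)) = F \oplus F = F

F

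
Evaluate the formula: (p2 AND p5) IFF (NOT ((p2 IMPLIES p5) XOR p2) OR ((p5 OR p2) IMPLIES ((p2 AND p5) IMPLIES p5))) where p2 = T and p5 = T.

Substituting p2=T, p5=T:
p2 AND p5 = T AND T = T
p2 IMPLIES p5 = T IMPLIES T = T
(p2 IMPLIES p5) XOR p2 = T XOR T = F
NOT ((p2 IMPLIES p5) XOR p2) = NOT F = T
p5 OR p2 = T OR T = T
p2 AND p5 = T AND T = T
(p2 AND p5) IMPLIES p5 = T IMPLIES T = T
(p5 OR p2) IMPLIES ((p2 AND p5) IMPLIES p5) = T IMPLIES T = T
NOT ((p2 IMPLIES p5) XOR p2) OR ((p5 OR p2) IMPLIES ((p2 AND p5) IMPLIES p5)) = T OR T = T
(p2 AND p5) IFF (NOT ((p2 IMPLIES p5) XOR p2) OR ((p5 OR p2) IMPLIES ((p2 AND p5) IMPLIES p5))) = T IFF T = T

T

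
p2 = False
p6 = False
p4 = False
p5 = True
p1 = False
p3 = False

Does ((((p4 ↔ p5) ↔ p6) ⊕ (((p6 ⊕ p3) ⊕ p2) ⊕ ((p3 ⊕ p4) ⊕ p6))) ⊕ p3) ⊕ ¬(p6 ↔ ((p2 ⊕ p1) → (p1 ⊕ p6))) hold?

False

Substituting p2=False, p6=False, p4=False, p5=True, p1=False, p3=False:
p4 ↔ p5 = False ↔ True = False
(p4 ↔ p5) ↔ p6 = False ↔ False = True
p6 ⊕ p3 = False ⊕ False = False
(p6 ⊕ p3) ⊕ p2 = False ⊕ False = False
p3 ⊕ p4 = False ⊕ False = False
(p3 ⊕ p4) ⊕ p6 = False ⊕ False = False
((p6 ⊕ p3) ⊕ p2) ⊕ ((p3 ⊕ p4) ⊕ p6) = False ⊕ False = False
((p4 ↔ p5) ↔ p6) ⊕ (((p6 ⊕ p3) ⊕ p2) ⊕ ((p3 ⊕ p4) ⊕ p6)) = True ⊕ False = True
(((p4 ↔ p5) ↔ p6) ⊕ (((p6 ⊕ p3) ⊕ p2) ⊕ ((p3 ⊕ p4) ⊕ p6))) ⊕ p3 = True ⊕ False = True
p2 ⊕ p1 = False ⊕ False = False
p1 ⊕ p6 = False ⊕ False = False
(p2 ⊕ p1) → (p1 ⊕ p6) = False → False = True
p6 ↔ ((p2 ⊕ p1) → (p1 ⊕ p6)) = False ↔ True = False
¬(p6 ↔ ((p2 ⊕ p1) → (p1 ⊕ p6))) = ¬False = True
((((p4 ↔ p5) ↔ p6) ⊕ (((p6 ⊕ p3) ⊕ p2) ⊕ ((p3 ⊕ p4) ⊕ p6))) ⊕ p3) ⊕ ¬(p6 ↔ ((p2 ⊕ p1) → (p1 ⊕ p6))) = True ⊕ True = False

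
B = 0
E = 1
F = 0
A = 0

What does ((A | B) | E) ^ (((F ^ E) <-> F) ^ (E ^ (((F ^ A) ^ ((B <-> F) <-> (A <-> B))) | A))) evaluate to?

1

A | B = 0 | 0 = 0
(A | B) | E = 0 | 1 = 1
F ^ E = 0 ^ 1 = 1
(F ^ E) <-> F = 1 <-> 0 = 0
F ^ A = 0 ^ 0 = 0
B <-> F = 0 <-> 0 = 1
A <-> B = 0 <-> 0 = 1
(B <-> F) <-> (A <-> B) = 1 <-> 1 = 1
(F ^ A) ^ ((B <-> F) <-> (A <-> B)) = 0 ^ 1 = 1
((F ^ A) ^ ((B <-> F) <-> (A <-> B))) | A = 1 | 0 = 1
E ^ (((F ^ A) ^ ((B <-> F) <-> (A <-> B))) | A) = 1 ^ 1 = 0
((F ^ E) <-> F) ^ (E ^ (((F ^ A) ^ ((B <-> F) <-> (A <-> B))) | A)) = 0 ^ 0 = 0
((A | B) | E) ^ (((F ^ E) <-> F) ^ (E ^ (((F ^ A) ^ ((B <-> F) <-> (A <-> B))) | A))) = 1 ^ 0 = 1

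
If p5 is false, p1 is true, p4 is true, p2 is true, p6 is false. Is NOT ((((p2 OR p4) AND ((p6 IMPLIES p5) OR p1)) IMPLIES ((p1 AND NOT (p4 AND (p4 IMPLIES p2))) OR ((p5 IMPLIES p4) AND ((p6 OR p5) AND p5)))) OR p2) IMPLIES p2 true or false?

p2 OR p4 = T OR T = T
p6 IMPLIES p5 = F IMPLIES F = T
(p6 IMPLIES p5) OR p1 = T OR T = T
(p2 OR p4) AND ((p6 IMPLIES p5) OR p1) = T AND T = T
p4 IMPLIES p2 = T IMPLIES T = T
p4 AND (p4 IMPLIES p2) = T AND T = T
NOT (p4 AND (p4 IMPLIES p2)) = NOT T = F
p1 AND NOT (p4 AND (p4 IMPLIES p2)) = T AND F = F
p5 IMPLIES p4 = F IMPLIES T = T
p6 OR p5 = F OR F = F
(p6 OR p5) AND p5 = F AND F = F
(p5 IMPLIES p4) AND ((p6 OR p5) AND p5) = T AND F = F
(p1 AND NOT (p4 AND (p4 IMPLIES p2))) OR ((p5 IMPLIES p4) AND ((p6 OR p5) AND p5)) = F OR F = F
((p2 OR p4) AND ((p6 IMPLIES p5) OR p1)) IMPLIES ((p1 AND NOT (p4 AND (p4 IMPLIES p2))) OR ((p5 IMPLIES p4) AND ((p6 OR p5) AND p5))) = T IMPLIES F = F
(((p2 OR p4) AND ((p6 IMPLIES p5) OR p1)) IMPLIES ((p1 AND NOT (p4 AND (p4 IMPLIES p2))) OR ((p5 IMPLIES p4) AND ((p6 OR p5) AND p5)))) OR p2 = F OR T = T
NOT ((((p2 OR p4) AND ((p6 IMPLIES p5) OR p1)) IMPLIES ((p1 AND NOT (p4 AND (p4 IMPLIES p2))) OR ((p5 IMPLIES p4) AND ((p6 OR p5) AND p5)))) OR p2) = NOT T = F
NOT ((((p2 OR p4) AND ((p6 IMPLIES p5) OR p1)) IMPLIES ((p1 AND NOT (p4 AND (p4 IMPLIES p2))) OR ((p5 IMPLIES p4) AND ((p6 OR p5) AND p5)))) OR p2) IMPLIES p2 = F IMPLIES T = T

T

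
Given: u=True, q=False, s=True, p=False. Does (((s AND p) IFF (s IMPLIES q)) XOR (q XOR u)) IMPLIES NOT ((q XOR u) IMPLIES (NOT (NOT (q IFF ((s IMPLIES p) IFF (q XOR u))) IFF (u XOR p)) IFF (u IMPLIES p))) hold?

s AND p = True AND False = False
s IMPLIES q = True IMPLIES False = False
(s AND p) IFF (s IMPLIES q) = False IFF False = True
q XOR u = False XOR True = True
((s AND p) IFF (s IMPLIES q)) XOR (q XOR u) = True XOR True = False
q XOR u = False XOR True = True
s IMPLIES p = True IMPLIES False = False
q XOR u = False XOR True = True
(s IMPLIES p) IFF (q XOR u) = False IFF True = False
q IFF ((s IMPLIES p) IFF (q XOR u)) = False IFF False = True
NOT (q IFF ((s IMPLIES p) IFF (q XOR u))) = NOT True = False
u XOR p = True XOR False = True
NOT (q IFF ((s IMPLIES p) IFF (q XOR u))) IFF (u XOR p) = False IFF True = False
NOT (NOT (q IFF ((s IMPLIES p) IFF (q XOR u))) IFF (u XOR p)) = NOT False = True
u IMPLIES p = True IMPLIES False = False
NOT (NOT (q IFF ((s IMPLIES p) IFF (q XOR u))) IFF (u XOR p)) IFF (u IMPLIES p) = True IFF False = False
(q XOR u) IMPLIES (NOT (NOT (q IFF ((s IMPLIES p) IFF (q XOR u))) IFF (u XOR p)) IFF (u IMPLIES p)) = True IMPLIES False = False
NOT ((q XOR u) IMPLIES (NOT (NOT (q IFF ((s IMPLIES p) IFF (q XOR u))) IFF (u XOR p)) IFF (u IMPLIES p))) = NOT False = True
(((s AND p) IFF (s IMPLIES q)) XOR (q XOR u)) IMPLIES NOT ((q XOR u) IMPLIES (NOT (NOT (q IFF ((s IMPLIES p) IFF (q XOR u))) IFF (u XOR p)) IFF (u IMPLIES p))) = False IMPLIES True = True

True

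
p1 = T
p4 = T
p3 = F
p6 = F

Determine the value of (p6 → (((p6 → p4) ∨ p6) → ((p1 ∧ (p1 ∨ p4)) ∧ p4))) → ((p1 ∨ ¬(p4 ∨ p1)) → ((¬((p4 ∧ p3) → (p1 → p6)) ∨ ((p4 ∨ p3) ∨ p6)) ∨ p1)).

p6 → p4 = F → T = T
(p6 → p4) ∨ p6 = T ∨ F = T
p1 ∨ p4 = T ∨ T = T
p1 ∧ (p1 ∨ p4) = T ∧ T = T
(p1 ∧ (p1 ∨ p4)) ∧ p4 = T ∧ T = T
((p6 → p4) ∨ p6) → ((p1 ∧ (p1 ∨ p4)) ∧ p4) = T → T = T
p6 → (((p6 → p4) ∨ p6) → ((p1 ∧ (p1 ∨ p4)) ∧ p4)) = F → T = T
p4 ∨ p1 = T ∨ T = T
¬(p4 ∨ p1) = ¬T = F
p1 ∨ ¬(p4 ∨ p1) = T ∨ F = T
p4 ∧ p3 = T ∧ F = F
p1 → p6 = T → F = F
(p4 ∧ p3) → (p1 → p6) = F → F = T
¬((p4 ∧ p3) → (p1 → p6)) = ¬T = F
p4 ∨ p3 = T ∨ F = T
(p4 ∨ p3) ∨ p6 = T ∨ F = T
¬((p4 ∧ p3) → (p1 → p6)) ∨ ((p4 ∨ p3) ∨ p6) = F ∨ T = T
(¬((p4 ∧ p3) → (p1 → p6)) ∨ ((p4 ∨ p3) ∨ p6)) ∨ p1 = T ∨ T = T
(p1 ∨ ¬(p4 ∨ p1)) → ((¬((p4 ∧ p3) → (p1 → p6)) ∨ ((p4 ∨ p3) ∨ p6)) ∨ p1) = T → T = T
(p6 → (((p6 → p4) ∨ p6) → ((p1 ∧ (p1 ∨ p4)) ∧ p4))) → ((p1 ∨ ¬(p4 ∨ p1)) → ((¬((p4 ∧ p3) → (p1 → p6)) ∨ ((p4 ∨ p3) ∨ p6)) ∨ p1)) = T → T = T

T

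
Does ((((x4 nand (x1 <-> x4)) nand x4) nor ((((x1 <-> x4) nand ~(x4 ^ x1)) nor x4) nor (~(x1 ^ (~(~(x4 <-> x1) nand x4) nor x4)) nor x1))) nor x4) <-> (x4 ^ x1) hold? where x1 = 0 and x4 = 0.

0

x1 <-> x4 = 0 <-> 0 = 1
x4 nand (x1 <-> x4) = 0 nand 1 = 1
(x4 nand (x1 <-> x4)) nand x4 = 1 nand 0 = 1
x1 <-> x4 = 0 <-> 0 = 1
x4 ^ x1 = 0 ^ 0 = 0
~(x4 ^ x1) = ~0 = 1
(x1 <-> x4) nand ~(x4 ^ x1) = 1 nand 1 = 0
((x1 <-> x4) nand ~(x4 ^ x1)) nor x4 = 0 nor 0 = 1
x4 <-> x1 = 0 <-> 0 = 1
~(x4 <-> x1) = ~1 = 0
~(x4 <-> x1) nand x4 = 0 nand 0 = 1
~(~(x4 <-> x1) nand x4) = ~1 = 0
~(~(x4 <-> x1) nand x4) nor x4 = 0 nor 0 = 1
x1 ^ (~(~(x4 <-> x1) nand x4) nor x4) = 0 ^ 1 = 1
~(x1 ^ (~(~(x4 <-> x1) nand x4) nor x4)) = ~1 = 0
~(x1 ^ (~(~(x4 <-> x1) nand x4) nor x4)) nor x1 = 0 nor 0 = 1
(((x1 <-> x4) nand ~(x4 ^ x1)) nor x4) nor (~(x1 ^ (~(~(x4 <-> x1) nand x4) nor x4)) nor x1) = 1 nor 1 = 0
((x4 nand (x1 <-> x4)) nand x4) nor ((((x1 <-> x4) nand ~(x4 ^ x1)) nor x4) nor (~(x1 ^ (~(~(x4 <-> x1) nand x4) nor x4)) nor x1)) = 1 nor 0 = 0
(((x4 nand (x1 <-> x4)) nand x4) nor ((((x1 <-> x4) nand ~(x4 ^ x1)) nor x4) nor (~(x1 ^ (~(~(x4 <-> x1) nand x4) nor x4)) nor x1))) nor x4 = 0 nor 0 = 1
x4 ^ x1 = 0 ^ 0 = 0
((((x4 nand (x1 <-> x4)) nand x4) nor ((((x1 <-> x4) nand ~(x4 ^ x1)) nor x4) nor (~(x1 ^ (~(~(x4 <-> x1) nand x4) nor x4)) nor x1))) nor x4) <-> (x4 ^ x1) = 1 <-> 0 = 0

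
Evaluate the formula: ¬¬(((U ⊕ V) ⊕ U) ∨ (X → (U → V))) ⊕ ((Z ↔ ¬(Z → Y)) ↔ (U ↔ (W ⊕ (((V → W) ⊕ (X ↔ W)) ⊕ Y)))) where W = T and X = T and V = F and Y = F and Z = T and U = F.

T

Substituting W=T, X=T, V=F, Y=F, Z=T, U=F:
U ⊕ V = F ⊕ F = F
(U ⊕ V) ⊕ U = F ⊕ F = F
U → V = F → F = T
X → (U → V) = T → T = T
((U ⊕ V) ⊕ U) ∨ (X → (U → V)) = F ∨ T = T
¬(((U ⊕ V) ⊕ U) ∨ (X → (U → V))) = ¬T = F
¬¬(((U ⊕ V) ⊕ U) ∨ (X → (U → V))) = ¬F = T
Z → Y = T → F = F
¬(Z → Y) = ¬F = T
Z ↔ ¬(Z → Y) = T ↔ T = T
V → W = F → T = T
X ↔ W = T ↔ T = T
(V → W) ⊕ (X ↔ W) = T ⊕ T = F
((V → W) ⊕ (X ↔ W)) ⊕ Y = F ⊕ F = F
W ⊕ (((V → W) ⊕ (X ↔ W)) ⊕ Y) = T ⊕ F = T
U ↔ (W ⊕ (((V → W) ⊕ (X ↔ W)) ⊕ Y)) = F ↔ T = F
(Z ↔ ¬(Z → Y)) ↔ (U ↔ (W ⊕ (((V → W) ⊕ (X ↔ W)) ⊕ Y))) = T ↔ F = F
¬¬(((U ⊕ V) ⊕ U) ∨ (X → (U → V))) ⊕ ((Z ↔ ¬(Z → Y)) ↔ (U ↔ (W ⊕ (((V → W) ⊕ (X ↔ W)) ⊕ Y)))) = T ⊕ F = T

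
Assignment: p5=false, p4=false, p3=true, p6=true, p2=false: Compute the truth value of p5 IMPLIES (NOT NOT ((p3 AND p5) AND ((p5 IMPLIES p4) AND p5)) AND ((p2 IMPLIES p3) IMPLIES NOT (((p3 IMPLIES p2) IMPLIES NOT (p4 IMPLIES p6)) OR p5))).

true

p3 AND p5 = true AND false = false
p5 IMPLIES p4 = false IMPLIES false = true
(p5 IMPLIES p4) AND p5 = true AND false = false
(p3 AND p5) AND ((p5 IMPLIES p4) AND p5) = false AND false = false
NOT ((p3 AND p5) AND ((p5 IMPLIES p4) AND p5)) = NOT false = true
NOT NOT ((p3 AND p5) AND ((p5 IMPLIES p4) AND p5)) = NOT true = false
p2 IMPLIES p3 = false IMPLIES true = true
p3 IMPLIES p2 = true IMPLIES false = false
p4 IMPLIES p6 = false IMPLIES true = true
NOT (p4 IMPLIES p6) = NOT true = false
(p3 IMPLIES p2) IMPLIES NOT (p4 IMPLIES p6) = false IMPLIES false = true
((p3 IMPLIES p2) IMPLIES NOT (p4 IMPLIES p6)) OR p5 = true OR false = true
NOT (((p3 IMPLIES p2) IMPLIES NOT (p4 IMPLIES p6)) OR p5) = NOT true = false
(p2 IMPLIES p3) IMPLIES NOT (((p3 IMPLIES p2) IMPLIES NOT (p4 IMPLIES p6)) OR p5) = true IMPLIES false = false
NOT NOT ((p3 AND p5) AND ((p5 IMPLIES p4) AND p5)) AND ((p2 IMPLIES p3) IMPLIES NOT (((p3 IMPLIES p2) IMPLIES NOT (p4 IMPLIES p6)) OR p5)) = false AND false = false
p5 IMPLIES (NOT NOT ((p3 AND p5) AND ((p5 IMPLIES p4) AND p5)) AND ((p2 IMPLIES p3) IMPLIES NOT (((p3 IMPLIES p2) IMPLIES NOT (p4 IMPLIES p6)) OR p5))) = false IMPLIES false = true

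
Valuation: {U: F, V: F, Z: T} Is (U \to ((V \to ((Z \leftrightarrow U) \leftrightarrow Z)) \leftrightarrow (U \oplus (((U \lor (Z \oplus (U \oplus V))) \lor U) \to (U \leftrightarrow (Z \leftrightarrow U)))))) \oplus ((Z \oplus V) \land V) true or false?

Z \leftrightarrow U = T \leftrightarrow F = F
(Z \leftrightarrow U) \leftrightarrow Z = F \leftrightarrow T = F
V \to ((Z \leftrightarrow U) \leftrightarrow Z) = F \to F = T
U \oplus V = F \oplus F = F
Z \oplus (U \oplus V) = T \oplus F = T
U \lor (Z \oplus (U \oplus V)) = F \lor T = T
(U \lor (Z \oplus (U \oplus V))) \lor U = T \lor F = T
Z \leftrightarrow U = T \leftrightarrow F = F
U \leftrightarrow (Z \leftrightarrow U) = F \leftrightarrow F = T
((U \lor (Z \oplus (U \oplus V))) \lor U) \to (U \leftrightarrow (Z \leftrightarrow U)) = T \to T = T
U \oplus (((U \lor (Z \oplus (U \oplus V))) \lor U) \to (U \leftrightarrow (Z \leftrightarrow U))) = F \oplus T = T
(V \to ((Z \leftrightarrow U) \leftrightarrow Z)) \leftrightarrow (U \oplus (((U \lor (Z \oplus (U \oplus V))) \lor U) \to (U \leftrightarrow (Z \leftrightarrow U)))) = T \leftrightarrow T = T
U \to ((V \to ((Z \leftrightarrow U) \leftrightarrow Z)) \leftrightarrow (U \oplus (((U \lor (Z \oplus (U \oplus V))) \lor U) \to (U \leftrightarrow (Z \leftrightarrow U))))) = F \to T = T
Z \oplus V = T \oplus F = T
(Z \oplus V) \land V = T \land F = F
(U \to ((V \to ((Z \leftrightarrow U) \leftrightarrow Z)) \leftrightarrow (U \oplus (((U \lor (Z \oplus (U \oplus V))) \lor U) \to (U \leftrightarrow (Z \leftrightarrow U)))))) \oplus ((Z \oplus V) \land V) = T \oplus F = T

T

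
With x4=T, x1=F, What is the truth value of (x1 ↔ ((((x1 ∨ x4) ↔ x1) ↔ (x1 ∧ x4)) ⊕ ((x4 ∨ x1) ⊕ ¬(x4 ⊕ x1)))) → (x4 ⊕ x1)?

Substituting x4=T, x1=F:
x1 ∨ x4 = F ∨ T = T
(x1 ∨ x4) ↔ x1 = T ↔ F = F
x1 ∧ x4 = F ∧ T = F
((x1 ∨ x4) ↔ x1) ↔ (x1 ∧ x4) = F ↔ F = T
x4 ∨ x1 = T ∨ F = T
x4 ⊕ x1 = T ⊕ F = T
¬(x4 ⊕ x1) = ¬T = F
(x4 ∨ x1) ⊕ ¬(x4 ⊕ x1) = T ⊕ F = T
(((x1 ∨ x4) ↔ x1) ↔ (x1 ∧ x4)) ⊕ ((x4 ∨ x1) ⊕ ¬(x4 ⊕ x1)) = T ⊕ T = F
x1 ↔ ((((x1 ∨ x4) ↔ x1) ↔ (x1 ∧ x4)) ⊕ ((x4 ∨ x1) ⊕ ¬(x4 ⊕ x1))) = F ↔ F = T
x4 ⊕ x1 = T ⊕ F = T
(x1 ↔ ((((x1 ∨ x4) ↔ x1) ↔ (x1 ∧ x4)) ⊕ ((x4 ∨ x1) ⊕ ¬(x4 ⊕ x1)))) → (x4 ⊕ x1) = T → T = T

T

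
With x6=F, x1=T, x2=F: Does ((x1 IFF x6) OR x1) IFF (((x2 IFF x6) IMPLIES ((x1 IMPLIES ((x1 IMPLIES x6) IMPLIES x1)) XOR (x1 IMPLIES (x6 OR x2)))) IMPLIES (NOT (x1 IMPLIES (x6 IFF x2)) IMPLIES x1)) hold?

x1 IFF x6 = T IFF F = F
(x1 IFF x6) OR x1 = F OR T = T
x2 IFF x6 = F IFF F = T
x1 IMPLIES x6 = T IMPLIES F = F
(x1 IMPLIES x6) IMPLIES x1 = F IMPLIES T = T
x1 IMPLIES ((x1 IMPLIES x6) IMPLIES x1) = T IMPLIES T = T
x6 OR x2 = F OR F = F
x1 IMPLIES (x6 OR x2) = T IMPLIES F = F
(x1 IMPLIES ((x1 IMPLIES x6) IMPLIES x1)) XOR (x1 IMPLIES (x6 OR x2)) = T XOR F = T
(x2 IFF x6) IMPLIES ((x1 IMPLIES ((x1 IMPLIES x6) IMPLIES x1)) XOR (x1 IMPLIES (x6 OR x2))) = T IMPLIES T = T
x6 IFF x2 = F IFF F = T
x1 IMPLIES (x6 IFF x2) = T IMPLIES T = T
NOT (x1 IMPLIES (x6 IFF x2)) = NOT T = F
NOT (x1 IMPLIES (x6 IFF x2)) IMPLIES x1 = F IMPLIES T = T
((x2 IFF x6) IMPLIES ((x1 IMPLIES ((x1 IMPLIES x6) IMPLIES x1)) XOR (x1 IMPLIES (x6 OR x2)))) IMPLIES (NOT (x1 IMPLIES (x6 IFF x2)) IMPLIES x1) = T IMPLIES T = T
((x1 IFF x6) OR x1) IFF (((x2 IFF x6) IMPLIES ((x1 IMPLIES ((x1 IMPLIES x6) IMPLIES x1)) XOR (x1 IMPLIES (x6 OR x2)))) IMPLIES (NOT (x1 IMPLIES (x6 IFF x2)) IMPLIES x1)) = T IFF T = T

T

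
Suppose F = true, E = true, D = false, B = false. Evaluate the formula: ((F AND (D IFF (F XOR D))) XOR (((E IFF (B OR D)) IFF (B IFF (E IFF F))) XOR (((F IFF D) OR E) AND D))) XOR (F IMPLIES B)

true

F XOR D = true XOR false = true
D IFF (F XOR D) = false IFF true = false
F AND (D IFF (F XOR D)) = true AND false = false
B OR D = false OR false = false
E IFF (B OR D) = true IFF false = false
E IFF F = true IFF true = true
B IFF (E IFF F) = false IFF true = false
(E IFF (B OR D)) IFF (B IFF (E IFF F)) = false IFF false = true
F IFF D = true IFF false = false
(F IFF D) OR E = false OR true = true
((F IFF D) OR E) AND D = true AND false = false
((E IFF (B OR D)) IFF (B IFF (E IFF F))) XOR (((F IFF D) OR E) AND D) = true XOR false = true
(F AND (D IFF (F XOR D))) XOR (((E IFF (B OR D)) IFF (B IFF (E IFF F))) XOR (((F IFF D) OR E) AND D)) = false XOR true = true
F IMPLIES B = true IMPLIES false = false
((F AND (D IFF (F XOR D))) XOR (((E IFF (B OR D)) IFF (B IFF (E IFF F))) XOR (((F IFF D) OR E) AND D))) XOR (F IMPLIES B) = true XOR false = true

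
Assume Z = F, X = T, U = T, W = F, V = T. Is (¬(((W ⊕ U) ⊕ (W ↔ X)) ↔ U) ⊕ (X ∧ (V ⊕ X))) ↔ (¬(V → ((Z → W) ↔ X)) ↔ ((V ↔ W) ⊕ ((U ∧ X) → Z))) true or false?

W ⊕ U = F ⊕ T = T
W ↔ X = F ↔ T = F
(W ⊕ U) ⊕ (W ↔ X) = T ⊕ F = T
((W ⊕ U) ⊕ (W ↔ X)) ↔ U = T ↔ T = T
¬(((W ⊕ U) ⊕ (W ↔ X)) ↔ U) = ¬T = F
V ⊕ X = T ⊕ T = F
X ∧ (V ⊕ X) = T ∧ F = F
¬(((W ⊕ U) ⊕ (W ↔ X)) ↔ U) ⊕ (X ∧ (V ⊕ X)) = F ⊕ F = F
Z → W = F → F = T
(Z → W) ↔ X = T ↔ T = T
V → ((Z → W) ↔ X) = T → T = T
¬(V → ((Z → W) ↔ X)) = ¬T = F
V ↔ W = T ↔ F = F
U ∧ X = T ∧ T = T
(U ∧ X) → Z = T → F = F
(V ↔ W) ⊕ ((U ∧ X) → Z) = F ⊕ F = F
¬(V → ((Z → W) ↔ X)) ↔ ((V ↔ W) ⊕ ((U ∧ X) → Z)) = F ↔ F = T
(¬(((W ⊕ U) ⊕ (W ↔ X)) ↔ U) ⊕ (X ∧ (V ⊕ X))) ↔ (¬(V → ((Z → W) ↔ X)) ↔ ((V ↔ W) ⊕ ((U ∧ X) → Z))) = F ↔ T = F

F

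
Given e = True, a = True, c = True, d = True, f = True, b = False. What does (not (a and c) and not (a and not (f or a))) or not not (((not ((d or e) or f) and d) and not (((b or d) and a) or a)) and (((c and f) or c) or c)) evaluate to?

a and c = True and True = True
not (a and c) = not True = False
f or a = True or True = True
not (f or a) = not True = False
a and not (f or a) = True and False = False
not (a and not (f or a)) = not False = True
not (a and c) and not (a and not (f or a)) = False and True = False
d or e = True or True = True
(d or e) or f = True or True = True
not ((d or e) or f) = not True = False
not ((d or e) or f) and d = False and True = False
b or d = False or True = True
(b or d) and a = True and True = True
((b or d) and a) or a = True or True = True
not (((b or d) and a) or a) = not True = False
(not ((d or e) or f) and d) and not (((b or d) and a) or a) = False and False = False
c and f = True and True = True
(c and f) or c = True or True = True
((c and f) or c) or c = True or True = True
((not ((d or e) or f) and d) and not (((b or d) and a) or a)) and (((c and f) or c) or c) = False and True = False
not (((not ((d or e) or f) and d) and not (((b or d) and a) or a)) and (((c and f) or c) or c)) = not False = True
not not (((not ((d or e) or f) and d) and not (((b or d) and a) or a)) and (((c and f) or c) or c)) = not True = False
(not (a and c) and not (a and not (f or a))) or not not (((not ((d or e) or f) and d) and not (((b or d) and a) or a)) and (((c and f) or c) or c)) = False or False = False

False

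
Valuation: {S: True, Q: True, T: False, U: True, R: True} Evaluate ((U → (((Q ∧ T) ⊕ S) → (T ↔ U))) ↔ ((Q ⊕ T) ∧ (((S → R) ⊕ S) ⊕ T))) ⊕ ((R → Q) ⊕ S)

Q ∧ T = True ∧ False = False
(Q ∧ T) ⊕ S = False ⊕ True = True
T ↔ U = False ↔ True = False
((Q ∧ T) ⊕ S) → (T ↔ U) = True → False = False
U → (((Q ∧ T) ⊕ S) → (T ↔ U)) = True → False = False
Q ⊕ T = True ⊕ False = True
S → R = True → True = True
(S → R) ⊕ S = True ⊕ True = False
((S → R) ⊕ S) ⊕ T = False ⊕ False = False
(Q ⊕ T) ∧ (((S → R) ⊕ S) ⊕ T) = True ∧ False = False
(U → (((Q ∧ T) ⊕ S) → (T ↔ U))) ↔ ((Q ⊕ T) ∧ (((S → R) ⊕ S) ⊕ T)) = False ↔ False = True
R → Q = True → True = True
(R → Q) ⊕ S = True ⊕ True = False
((U → (((Q ∧ T) ⊕ S) → (T ↔ U))) ↔ ((Q ⊕ T) ∧ (((S → R) ⊕ S) ⊕ T))) ⊕ ((R → Q) ⊕ S) = True ⊕ False = True

True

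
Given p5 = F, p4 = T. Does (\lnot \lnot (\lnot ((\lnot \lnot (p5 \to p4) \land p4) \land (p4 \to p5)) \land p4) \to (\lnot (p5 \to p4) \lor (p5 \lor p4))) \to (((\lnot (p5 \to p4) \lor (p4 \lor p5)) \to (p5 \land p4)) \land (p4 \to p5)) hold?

p5 \to p4 = F \to T = T
\lnot (p5 \to p4) = \lnot T = F
\lnot \lnot (p5 \to p4) = \lnot F = T
\lnot \lnot (p5 \to p4) \land p4 = T \land T = T
p4 \to p5 = T \to F = F
(\lnot \lnot (p5 \to p4) \land p4) \land (p4 \to p5) = T \land F = F
\lnot ((\lnot \lnot (p5 \to p4) \land p4) \land (p4 \to p5)) = \lnot F = T
\lnot ((\lnot \lnot (p5 \to p4) \land p4) \land (p4 \to p5)) \land p4 = T \land T = T
\lnot (\lnot ((\lnot \lnot (p5 \to p4) \land p4) \land (p4 \to p5)) \land p4) = \lnot T = F
\lnot \lnot (\lnot ((\lnot \lnot (p5 \to p4) \land p4) \land (p4 \to p5)) \land p4) = \lnot F = T
p5 \to p4 = F \to T = T
\lnot (p5 \to p4) = \lnot T = F
p5 \lor p4 = F \lor T = T
\lnot (p5 \to p4) \lor (p5 \lor p4) = F \lor T = T
\lnot \lnot (\lnot ((\lnot \lnot (p5 \to p4) \land p4) \land (p4 \to p5)) \land p4) \to (\lnot (p5 \to p4) \lor (p5 \lor p4)) = T \to T = T
p5 \to p4 = F \to T = T
\lnot (p5 \to p4) = \lnot T = F
p4 \lor p5 = T \lor F = T
\lnot (p5 \to p4) \lor (p4 \lor p5) = F \lor T = T
p5 \land p4 = F \land T = F
(\lnot (p5 \to p4) \lor (p4 \lor p5)) \to (p5 \land p4) = T \to F = F
p4 \to p5 = T \to F = F
((\lnot (p5 \to p4) \lor (p4 \lor p5)) \to (p5 \land p4)) \land (p4 \to p5) = F \land F = F
(\lnot \lnot (\lnot ((\lnot \lnot (p5 \to p4) \land p4) \land (p4 \to p5)) \land p4) \to (\lnot (p5 \to p4) \lor (p5 \lor p4))) \to (((\lnot (p5 \to p4) \lor (p4 \lor p5)) \to (p5 \land p4)) \land (p4 \to p5)) = T \to F = F

F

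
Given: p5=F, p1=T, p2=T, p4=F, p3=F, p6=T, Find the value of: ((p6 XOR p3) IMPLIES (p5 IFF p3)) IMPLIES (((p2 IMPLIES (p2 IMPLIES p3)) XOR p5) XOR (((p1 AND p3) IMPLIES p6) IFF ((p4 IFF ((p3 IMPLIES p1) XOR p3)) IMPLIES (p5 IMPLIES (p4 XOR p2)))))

T

p6 XOR p3 = T XOR F = T
p5 IFF p3 = F IFF F = T
(p6 XOR p3) IMPLIES (p5 IFF p3) = T IMPLIES T = T
p2 IMPLIES p3 = T IMPLIES F = F
p2 IMPLIES (p2 IMPLIES p3) = T IMPLIES F = F
(p2 IMPLIES (p2 IMPLIES p3)) XOR p5 = F XOR F = F
p1 AND p3 = T AND F = F
(p1 AND p3) IMPLIES p6 = F IMPLIES T = T
p3 IMPLIES p1 = F IMPLIES T = T
(p3 IMPLIES p1) XOR p3 = T XOR F = T
p4 IFF ((p3 IMPLIES p1) XOR p3) = F IFF T = F
p4 XOR p2 = F XOR T = T
p5 IMPLIES (p4 XOR p2) = F IMPLIES T = T
(p4 IFF ((p3 IMPLIES p1) XOR p3)) IMPLIES (p5 IMPLIES (p4 XOR p2)) = F IMPLIES T = T
((p1 AND p3) IMPLIES p6) IFF ((p4 IFF ((p3 IMPLIES p1) XOR p3)) IMPLIES (p5 IMPLIES (p4 XOR p2))) = T IFF T = T
((p2 IMPLIES (p2 IMPLIES p3)) XOR p5) XOR (((p1 AND p3) IMPLIES p6) IFF ((p4 IFF ((p3 IMPLIES p1) XOR p3)) IMPLIES (p5 IMPLIES (p4 XOR p2)))) = F XOR T = T
((p6 XOR p3) IMPLIES (p5 IFF p3)) IMPLIES (((p2 IMPLIES (p2 IMPLIES p3)) XOR p5) XOR (((p1 AND p3) IMPLIES p6) IFF ((p4 IFF ((p3 IMPLIES p1) XOR p3)) IMPLIES (p5 IMPLIES (p4 XOR p2))))) = T IMPLIES T = T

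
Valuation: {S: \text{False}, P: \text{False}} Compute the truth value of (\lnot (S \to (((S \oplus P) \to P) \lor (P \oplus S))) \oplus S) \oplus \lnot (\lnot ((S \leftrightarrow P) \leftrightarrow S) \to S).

\text{True}

S \oplus P = \text{False} \oplus \text{False} = \text{False}
(S \oplus P) \to P = \text{False} \to \text{False} = \text{True}
P \oplus S = \text{False} \oplus \text{False} = \text{False}
((S \oplus P) \to P) \lor (P \oplus S) = \text{True} \lor \text{False} = \text{True}
S \to (((S \oplus P) \to P) \lor (P \oplus S)) = \text{False} \to \text{True} = \text{True}
\lnot (S \to (((S \oplus P) \to P) \lor (P \oplus S))) = \lnot \text{True} = \text{False}
\lnot (S \to (((S \oplus P) \to P) \lor (P \oplus S))) \oplus S = \text{False} \oplus \text{False} = \text{False}
S \leftrightarrow P = \text{False} \leftrightarrow \text{False} = \text{True}
(S \leftrightarrow P) \leftrightarrow S = \text{True} \leftrightarrow \text{False} = \text{False}
\lnot ((S \leftrightarrow P) \leftrightarrow S) = \lnot \text{False} = \text{True}
\lnot ((S \leftrightarrow P) \leftrightarrow S) \to S = \text{True} \to \text{False} = \text{False}
\lnot (\lnot ((S \leftrightarrow P) \leftrightarrow S) \to S) = \lnot \text{False} = \text{True}
(\lnot (S \to (((S \oplus P) \to P) \lor (P \oplus S))) \oplus S) \oplus \lnot (\lnot ((S \leftrightarrow P) \leftrightarrow S) \to S) = \text{False} \oplus \text{True} = \text{True}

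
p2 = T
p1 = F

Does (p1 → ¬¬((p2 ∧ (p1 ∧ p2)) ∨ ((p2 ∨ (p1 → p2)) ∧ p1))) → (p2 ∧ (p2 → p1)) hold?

F

p1 ∧ p2 = F ∧ T = F
p2 ∧ (p1 ∧ p2) = T ∧ F = F
p1 → p2 = F → T = T
p2 ∨ (p1 → p2) = T ∨ T = T
(p2 ∨ (p1 → p2)) ∧ p1 = T ∧ F = F
(p2 ∧ (p1 ∧ p2)) ∨ ((p2 ∨ (p1 → p2)) ∧ p1) = F ∨ F = F
¬((p2 ∧ (p1 ∧ p2)) ∨ ((p2 ∨ (p1 → p2)) ∧ p1)) = ¬F = T
¬¬((p2 ∧ (p1 ∧ p2)) ∨ ((p2 ∨ (p1 → p2)) ∧ p1)) = ¬T = F
p1 → ¬¬((p2 ∧ (p1 ∧ p2)) ∨ ((p2 ∨ (p1 → p2)) ∧ p1)) = F → F = T
p2 → p1 = T → F = F
p2 ∧ (p2 → p1) = T ∧ F = F
(p1 → ¬¬((p2 ∧ (p1 ∧ p2)) ∨ ((p2 ∨ (p1 → p2)) ∧ p1))) → (p2 ∧ (p2 → p1)) = T → F = F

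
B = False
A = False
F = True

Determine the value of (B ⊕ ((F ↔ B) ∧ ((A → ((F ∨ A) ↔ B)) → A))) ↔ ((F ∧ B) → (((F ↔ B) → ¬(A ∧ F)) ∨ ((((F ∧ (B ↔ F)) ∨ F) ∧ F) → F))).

False

F ↔ B = True ↔ False = False
F ∨ A = True ∨ False = True
(F ∨ A) ↔ B = True ↔ False = False
A → ((F ∨ A) ↔ B) = False → False = True
(A → ((F ∨ A) ↔ B)) → A = True → False = False
(F ↔ B) ∧ ((A → ((F ∨ A) ↔ B)) → A) = False ∧ False = False
B ⊕ ((F ↔ B) ∧ ((A → ((F ∨ A) ↔ B)) → A)) = False ⊕ False = False
F ∧ B = True ∧ False = False
F ↔ B = True ↔ False = False
A ∧ F = False ∧ True = False
¬(A ∧ F) = ¬False = True
(F ↔ B) → ¬(A ∧ F) = False → True = True
B ↔ F = False ↔ True = False
F ∧ (B ↔ F) = True ∧ False = False
(F ∧ (B ↔ F)) ∨ F = False ∨ True = True
((F ∧ (B ↔ F)) ∨ F) ∧ F = True ∧ True = True
(((F ∧ (B ↔ F)) ∨ F) ∧ F) → F = True → True = True
((F ↔ B) → ¬(A ∧ F)) ∨ ((((F ∧ (B ↔ F)) ∨ F) ∧ F) → F) = True ∨ True = True
(F ∧ B) → (((F ↔ B) → ¬(A ∧ F)) ∨ ((((F ∧ (B ↔ F)) ∨ F) ∧ F) → F)) = False → True = True
(B ⊕ ((F ↔ B) ∧ ((A → ((F ∨ A) ↔ B)) → A))) ↔ ((F ∧ B) → (((F ↔ B) → ¬(A ∧ F)) ∨ ((((F ∧ (B ↔ F)) ∨ F) ∧ F) → F))) = False ↔ True = False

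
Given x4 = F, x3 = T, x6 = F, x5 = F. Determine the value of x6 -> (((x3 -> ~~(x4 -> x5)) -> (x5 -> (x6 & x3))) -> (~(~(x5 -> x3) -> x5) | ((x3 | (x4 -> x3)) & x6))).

T

Substituting x4=F, x3=T, x6=F, x5=F:
x4 -> x5 = F -> F = T
~(x4 -> x5) = ~T = F
~~(x4 -> x5) = ~F = T
x3 -> ~~(x4 -> x5) = T -> T = T
x6 & x3 = F & T = F
x5 -> (x6 & x3) = F -> F = T
(x3 -> ~~(x4 -> x5)) -> (x5 -> (x6 & x3)) = T -> T = T
x5 -> x3 = F -> T = T
~(x5 -> x3) = ~T = F
~(x5 -> x3) -> x5 = F -> F = T
~(~(x5 -> x3) -> x5) = ~T = F
x4 -> x3 = F -> T = T
x3 | (x4 -> x3) = T | T = T
(x3 | (x4 -> x3)) & x6 = T & F = F
~(~(x5 -> x3) -> x5) | ((x3 | (x4 -> x3)) & x6) = F | F = F
((x3 -> ~~(x4 -> x5)) -> (x5 -> (x6 & x3))) -> (~(~(x5 -> x3) -> x5) | ((x3 | (x4 -> x3)) & x6)) = T -> F = F
x6 -> (((x3 -> ~~(x4 -> x5)) -> (x5 -> (x6 & x3))) -> (~(~(x5 -> x3) -> x5) | ((x3 | (x4 -> x3)) & x6))) = F -> F = T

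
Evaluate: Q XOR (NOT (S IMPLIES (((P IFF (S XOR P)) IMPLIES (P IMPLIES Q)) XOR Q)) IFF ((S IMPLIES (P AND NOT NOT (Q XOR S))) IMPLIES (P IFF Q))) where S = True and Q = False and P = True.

Substituting S=True, Q=False, P=True:
S XOR P = True XOR True = False
P IFF (S XOR P) = True IFF False = False
P IMPLIES Q = True IMPLIES False = False
(P IFF (S XOR P)) IMPLIES (P IMPLIES Q) = False IMPLIES False = True
((P IFF (S XOR P)) IMPLIES (P IMPLIES Q)) XOR Q = True XOR False = True
S IMPLIES (((P IFF (S XOR P)) IMPLIES (P IMPLIES Q)) XOR Q) = True IMPLIES True = True
NOT (S IMPLIES (((P IFF (S XOR P)) IMPLIES (P IMPLIES Q)) XOR Q)) = NOT True = False
Q XOR S = False XOR True = True
NOT (Q XOR S) = NOT True = False
NOT NOT (Q XOR S) = NOT False = True
P AND NOT NOT (Q XOR S) = True AND True = True
S IMPLIES (P AND NOT NOT (Q XOR S)) = True IMPLIES True = True
P IFF Q = True IFF False = False
(S IMPLIES (P AND NOT NOT (Q XOR S))) IMPLIES (P IFF Q) = True IMPLIES False = False
NOT (S IMPLIES (((P IFF (S XOR P)) IMPLIES (P IMPLIES Q)) XOR Q)) IFF ((S IMPLIES (P AND NOT NOT (Q XOR S))) IMPLIES (P IFF Q)) = False IFF False = True
Q XOR (NOT (S IMPLIES (((P IFF (S XOR P)) IMPLIES (P IMPLIES Q)) XOR Q)) IFF ((S IMPLIES (P AND NOT NOT (Q XOR S))) IMPLIES (P IFF Q))) = False XOR True = True

True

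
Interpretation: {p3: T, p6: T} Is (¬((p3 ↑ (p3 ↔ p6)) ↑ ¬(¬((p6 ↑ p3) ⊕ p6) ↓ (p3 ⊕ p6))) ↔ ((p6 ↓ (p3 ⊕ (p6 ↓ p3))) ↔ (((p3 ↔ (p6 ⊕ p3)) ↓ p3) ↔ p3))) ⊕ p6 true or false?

Substituting p3=T, p6=T:
p3 ↔ p6 = T ↔ T = T
p3 ↑ (p3 ↔ p6) = T ↑ T = F
p6 ↑ p3 = T ↑ T = F
(p6 ↑ p3) ⊕ p6 = F ⊕ T = T
¬((p6 ↑ p3) ⊕ p6) = ¬T = F
p3 ⊕ p6 = T ⊕ T = F
¬((p6 ↑ p3) ⊕ p6) ↓ (p3 ⊕ p6) = F ↓ F = T
¬(¬((p6 ↑ p3) ⊕ p6) ↓ (p3 ⊕ p6)) = ¬T = F
(p3 ↑ (p3 ↔ p6)) ↑ ¬(¬((p6 ↑ p3) ⊕ p6) ↓ (p3 ⊕ p6)) = F ↑ F = T
¬((p3 ↑ (p3 ↔ p6)) ↑ ¬(¬((p6 ↑ p3) ⊕ p6) ↓ (p3 ⊕ p6))) = ¬T = F
p6 ↓ p3 = T ↓ T = F
p3 ⊕ (p6 ↓ p3) = T ⊕ F = T
p6 ↓ (p3 ⊕ (p6 ↓ p3)) = T ↓ T = F
p6 ⊕ p3 = T ⊕ T = F
p3 ↔ (p6 ⊕ p3) = T ↔ F = F
(p3 ↔ (p6 ⊕ p3)) ↓ p3 = F ↓ T = F
((p3 ↔ (p6 ⊕ p3)) ↓ p3) ↔ p3 = F ↔ T = F
(p6 ↓ (p3 ⊕ (p6 ↓ p3))) ↔ (((p3 ↔ (p6 ⊕ p3)) ↓ p3) ↔ p3) = F ↔ F = T
¬((p3 ↑ (p3 ↔ p6)) ↑ ¬(¬((p6 ↑ p3) ⊕ p6) ↓ (p3 ⊕ p6))) ↔ ((p6 ↓ (p3 ⊕ (p6 ↓ p3))) ↔ (((p3 ↔ (p6 ⊕ p3)) ↓ p3) ↔ p3)) = F ↔ T = F
(¬((p3 ↑ (p3 ↔ p6)) ↑ ¬(¬((p6 ↑ p3) ⊕ p6) ↓ (p3 ⊕ p6))) ↔ ((p6 ↓ (p3 ⊕ (p6 ↓ p3))) ↔ (((p3 ↔ (p6 ⊕ p3)) ↓ p3) ↔ p3))) ⊕ p6 = F ⊕ T = T

T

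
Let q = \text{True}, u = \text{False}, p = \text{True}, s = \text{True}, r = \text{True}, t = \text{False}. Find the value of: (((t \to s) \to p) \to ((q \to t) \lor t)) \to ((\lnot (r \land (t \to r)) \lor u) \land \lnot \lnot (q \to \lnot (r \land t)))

Substituting q=\text{True}, u=\text{False}, p=\text{True}, s=\text{True}, r=\text{True}, t=\text{False}:
t \to s = \text{False} \to \text{True} = \text{True}
(t \to s) \to p = \text{True} \to \text{True} = \text{True}
q \to t = \text{True} \to \text{False} = \text{False}
(q \to t) \lor t = \text{False} \lor \text{False} = \text{False}
((t \to s) \to p) \to ((q \to t) \lor t) = \text{True} \to \text{False} = \text{False}
t \to r = \text{False} \to \text{True} = \text{True}
r \land (t \to r) = \text{True} \land \text{True} = \text{True}
\lnot (r \land (t \to r)) = \lnot \text{True} = \text{False}
\lnot (r \land (t \to r)) \lor u = \text{False} \lor \text{False} = \text{False}
r \land t = \text{True} \land \text{False} = \text{False}
\lnot (r \land t) = \lnot \text{False} = \text{True}
q \to \lnot (r \land t) = \text{True} \to \text{True} = \text{True}
\lnot (q \to \lnot (r \land t)) = \lnot \text{True} = \text{False}
\lnot \lnot (q \to \lnot (r \land t)) = \lnot \text{False} = \text{True}
(\lnot (r \land (t \to r)) \lor u) \land \lnot \lnot (q \to \lnot (r \land t)) = \text{False} \land \text{True} = \text{False}
(((t \to s) \to p) \to ((q \to t) \lor t)) \to ((\lnot (r \land (t \to r)) \lor u) \land \lnot \lnot (q \to \lnot (r \land t))) = \text{False} \to \text{False} = \text{True}

\text{True}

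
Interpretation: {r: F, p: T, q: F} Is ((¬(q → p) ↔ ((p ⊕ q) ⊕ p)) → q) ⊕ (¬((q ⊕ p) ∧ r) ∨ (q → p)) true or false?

Substituting r=F, p=T, q=F:
q → p = F → T = T
¬(q → p) = ¬T = F
p ⊕ q = T ⊕ F = T
(p ⊕ q) ⊕ p = T ⊕ T = F
¬(q → p) ↔ ((p ⊕ q) ⊕ p) = F ↔ F = T
(¬(q → p) ↔ ((p ⊕ q) ⊕ p)) → q = T → F = F
q ⊕ p = F ⊕ T = T
(q ⊕ p) ∧ r = T ∧ F = F
¬((q ⊕ p) ∧ r) = ¬F = T
q → p = F → T = T
¬((q ⊕ p) ∧ r) ∨ (q → p) = T ∨ T = T
((¬(q → p) ↔ ((p ⊕ q) ⊕ p)) → q) ⊕ (¬((q ⊕ p) ∧ r) ∨ (q → p)) = F ⊕ T = T

T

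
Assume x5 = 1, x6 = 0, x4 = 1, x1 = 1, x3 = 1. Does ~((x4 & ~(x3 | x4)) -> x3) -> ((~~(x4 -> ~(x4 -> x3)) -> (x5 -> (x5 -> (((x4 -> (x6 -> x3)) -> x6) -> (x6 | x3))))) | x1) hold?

1

x3 | x4 = 1 | 1 = 1
~(x3 | x4) = ~1 = 0
x4 & ~(x3 | x4) = 1 & 0 = 0
(x4 & ~(x3 | x4)) -> x3 = 0 -> 1 = 1
~((x4 & ~(x3 | x4)) -> x3) = ~1 = 0
x4 -> x3 = 1 -> 1 = 1
~(x4 -> x3) = ~1 = 0
x4 -> ~(x4 -> x3) = 1 -> 0 = 0
~(x4 -> ~(x4 -> x3)) = ~0 = 1
~~(x4 -> ~(x4 -> x3)) = ~1 = 0
x6 -> x3 = 0 -> 1 = 1
x4 -> (x6 -> x3) = 1 -> 1 = 1
(x4 -> (x6 -> x3)) -> x6 = 1 -> 0 = 0
x6 | x3 = 0 | 1 = 1
((x4 -> (x6 -> x3)) -> x6) -> (x6 | x3) = 0 -> 1 = 1
x5 -> (((x4 -> (x6 -> x3)) -> x6) -> (x6 | x3)) = 1 -> 1 = 1
x5 -> (x5 -> (((x4 -> (x6 -> x3)) -> x6) -> (x6 | x3))) = 1 -> 1 = 1
~~(x4 -> ~(x4 -> x3)) -> (x5 -> (x5 -> (((x4 -> (x6 -> x3)) -> x6) -> (x6 | x3)))) = 0 -> 1 = 1
(~~(x4 -> ~(x4 -> x3)) -> (x5 -> (x5 -> (((x4 -> (x6 -> x3)) -> x6) -> (x6 | x3))))) | x1 = 1 | 1 = 1
~((x4 & ~(x3 | x4)) -> x3) -> ((~~(x4 -> ~(x4 -> x3)) -> (x5 -> (x5 -> (((x4 -> (x6 -> x3)) -> x6) -> (x6 | x3))))) | x1) = 0 -> 1 = 1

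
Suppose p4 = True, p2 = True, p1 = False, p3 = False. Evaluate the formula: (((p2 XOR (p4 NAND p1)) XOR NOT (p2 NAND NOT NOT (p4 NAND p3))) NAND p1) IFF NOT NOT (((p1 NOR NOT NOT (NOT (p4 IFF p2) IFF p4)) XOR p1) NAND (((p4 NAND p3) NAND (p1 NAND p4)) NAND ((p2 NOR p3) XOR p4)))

p4 NAND p1 = True NAND False = True
p2 XOR (p4 NAND p1) = True XOR True = False
p4 NAND p3 = True NAND False = True
NOT (p4 NAND p3) = NOT True = False
NOT NOT (p4 NAND p3) = NOT False = True
p2 NAND NOT NOT (p4 NAND p3) = True NAND True = False
NOT (p2 NAND NOT NOT (p4 NAND p3)) = NOT False = True
(p2 XOR (p4 NAND p1)) XOR NOT (p2 NAND NOT NOT (p4 NAND p3)) = False XOR True = True
((p2 XOR (p4 NAND p1)) XOR NOT (p2 NAND NOT NOT (p4 NAND p3))) NAND p1 = True NAND False = True
p4 IFF p2 = True IFF True = True
NOT (p4 IFF p2) = NOT True = False
NOT (p4 IFF p2) IFF p4 = False IFF True = False
NOT (NOT (p4 IFF p2) IFF p4) = NOT False = True
NOT NOT (NOT (p4 IFF p2) IFF p4) = NOT True = False
p1 NOR NOT NOT (NOT (p4 IFF p2) IFF p4) = False NOR False = True
(p1 NOR NOT NOT (NOT (p4 IFF p2) IFF p4)) XOR p1 = True XOR False = True
p4 NAND p3 = True NAND False = True
p1 NAND p4 = False NAND True = True
(p4 NAND p3) NAND (p1 NAND p4) = True NAND True = False
p2 NOR p3 = True NOR False = False
(p2 NOR p3) XOR p4 = False XOR True = True
((p4 NAND p3) NAND (p1 NAND p4)) NAND ((p2 NOR p3) XOR p4) = False NAND True = True
((p1 NOR NOT NOT (NOT (p4 IFF p2) IFF p4)) XOR p1) NAND (((p4 NAND p3) NAND (p1 NAND p4)) NAND ((p2 NOR p3) XOR p4)) = True NAND True = False
NOT (((p1 NOR NOT NOT (NOT (p4 IFF p2) IFF p4)) XOR p1) NAND (((p4 NAND p3) NAND (p1 NAND p4)) NAND ((p2 NOR p3) XOR p4))) = NOT False = True
NOT NOT (((p1 NOR NOT NOT (NOT (p4 IFF p2) IFF p4)) XOR p1) NAND (((p4 NAND p3) NAND (p1 NAND p4)) NAND ((p2 NOR p3) XOR p4))) = NOT True = False
(((p2 XOR (p4 NAND p1)) XOR NOT (p2 NAND NOT NOT (p4 NAND p3))) NAND p1) IFF NOT NOT (((p1 NOR NOT NOT (NOT (p4 IFF p2) IFF p4)) XOR p1) NAND (((p4 NAND p3) NAND (p1 NAND p4)) NAND ((p2 NOR p3) XOR p4))) = True IFF False = False

False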